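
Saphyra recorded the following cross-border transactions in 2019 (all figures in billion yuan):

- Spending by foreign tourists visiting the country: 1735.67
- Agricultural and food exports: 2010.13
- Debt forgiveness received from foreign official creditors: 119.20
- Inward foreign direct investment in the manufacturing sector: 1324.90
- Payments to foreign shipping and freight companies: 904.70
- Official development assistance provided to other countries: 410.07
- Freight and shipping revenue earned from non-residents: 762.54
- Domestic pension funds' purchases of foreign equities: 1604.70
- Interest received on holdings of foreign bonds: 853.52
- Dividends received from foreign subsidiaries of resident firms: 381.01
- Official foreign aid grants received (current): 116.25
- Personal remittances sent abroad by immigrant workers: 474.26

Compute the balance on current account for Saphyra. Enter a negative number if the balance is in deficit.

Goods: 2010.13
Services: 762.54 - 904.70 + 1735.67 = 1593.51
Primary income: 853.52 + 381.01 = 1234.53
Secondary income: 116.25 - 474.26 - 410.07 = -768.08
Current account = 2010.13 + 1593.51 + 1234.53 + (-768.08) = 4070.09
(Excluded from the current account — capital account: debt forgiveness received from foreign official creditors 119.20; financial account: inward foreign direct investment in the manufacturing sector 1324.90, domestic pension funds' purchases of foreign equities 1604.70.)

4070.09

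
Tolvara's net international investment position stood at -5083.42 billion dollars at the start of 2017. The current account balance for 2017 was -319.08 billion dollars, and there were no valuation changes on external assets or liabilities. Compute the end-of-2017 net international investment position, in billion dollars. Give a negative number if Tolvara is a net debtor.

-5402.50

With no valuation effects, change in NIIP = current account = -319.08
End-of-year NIIP = -5083.42 + (-319.08) = -5402.50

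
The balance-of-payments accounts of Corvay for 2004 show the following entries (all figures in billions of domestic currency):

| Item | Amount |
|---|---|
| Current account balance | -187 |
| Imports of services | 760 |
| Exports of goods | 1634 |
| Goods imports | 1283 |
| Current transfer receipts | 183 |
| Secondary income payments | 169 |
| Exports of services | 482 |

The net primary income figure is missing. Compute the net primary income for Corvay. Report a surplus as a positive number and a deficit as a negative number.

Current account = goods balance + services balance + net primary income + net secondary income
Sum of the known components = 87
Net primary income = CA - (known components) = -187 - 87 = -274

-274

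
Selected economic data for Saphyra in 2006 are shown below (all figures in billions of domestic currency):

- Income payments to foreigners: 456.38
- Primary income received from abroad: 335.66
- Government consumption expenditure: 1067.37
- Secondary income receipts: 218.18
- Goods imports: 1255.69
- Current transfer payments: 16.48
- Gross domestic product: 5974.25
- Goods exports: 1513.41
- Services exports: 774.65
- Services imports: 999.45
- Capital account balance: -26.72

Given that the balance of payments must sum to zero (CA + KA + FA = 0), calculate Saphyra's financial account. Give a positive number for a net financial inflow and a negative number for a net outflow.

-87.18

Goods balance = 1513.41 - 1255.69 = 257.72
Services balance = 774.65 - 999.45 = -224.80
Trade balance (goods + services) = 257.72 + (-224.80) = 32.92
Net primary income = 335.66 - 456.38 = -120.72
Net secondary income = 218.18 - 16.48 = 201.70
Current account = 32.92 + (-120.72) + 201.70 = 113.90
Financial account = -(113.90 + (-26.72)) = -87.18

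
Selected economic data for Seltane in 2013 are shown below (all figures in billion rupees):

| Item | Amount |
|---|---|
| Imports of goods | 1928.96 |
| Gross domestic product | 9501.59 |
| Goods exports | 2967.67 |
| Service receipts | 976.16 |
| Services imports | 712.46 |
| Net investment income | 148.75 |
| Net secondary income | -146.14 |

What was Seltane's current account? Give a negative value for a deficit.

Goods balance = 2967.67 - 1928.96 = 1038.71
Services balance = 976.16 - 712.46 = 263.70
Trade balance (goods + services) = 1038.71 + 263.70 = 1302.41
Net primary income = 148.75
Net secondary income = -146.14
Current account = 1302.41 + 148.75 + (-146.14) = 1305.02

1305.02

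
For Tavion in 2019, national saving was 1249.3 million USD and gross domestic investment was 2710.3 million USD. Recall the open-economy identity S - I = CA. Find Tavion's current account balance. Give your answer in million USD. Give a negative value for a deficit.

S - I = CA (net lending to the rest of the world).
CA = S - I = 1249.3 - 2710.3 = -1461.0

-1461.0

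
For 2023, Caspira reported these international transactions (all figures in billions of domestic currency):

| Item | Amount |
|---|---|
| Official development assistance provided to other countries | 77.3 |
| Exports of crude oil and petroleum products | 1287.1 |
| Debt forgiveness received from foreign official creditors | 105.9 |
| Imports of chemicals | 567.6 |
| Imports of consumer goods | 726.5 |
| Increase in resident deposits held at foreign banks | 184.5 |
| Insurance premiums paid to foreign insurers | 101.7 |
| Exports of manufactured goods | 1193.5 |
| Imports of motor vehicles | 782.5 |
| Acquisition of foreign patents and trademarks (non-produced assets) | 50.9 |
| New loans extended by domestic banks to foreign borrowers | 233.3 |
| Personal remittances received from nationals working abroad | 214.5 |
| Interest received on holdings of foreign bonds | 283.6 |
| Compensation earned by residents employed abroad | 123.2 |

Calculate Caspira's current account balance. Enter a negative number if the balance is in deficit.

846.3

Goods: -782.5 - 726.5 + 1193.5 - 567.6 + 1287.1 = 404.0
Services: -101.7
Primary income: 283.6 + 123.2 = 406.8
Secondary income: 214.5 - 77.3 = 137.2
Current account = 404.0 + (-101.7) + 406.8 + 137.2 = 846.3
(Excluded from the current account — capital account: debt forgiveness received from foreign official creditors 105.9, acquisition of foreign patents and trademarks (non-produced assets) 50.9; financial account: increase in resident deposits held at foreign banks 184.5, new loans extended by domestic banks to foreign borrowers 233.3.)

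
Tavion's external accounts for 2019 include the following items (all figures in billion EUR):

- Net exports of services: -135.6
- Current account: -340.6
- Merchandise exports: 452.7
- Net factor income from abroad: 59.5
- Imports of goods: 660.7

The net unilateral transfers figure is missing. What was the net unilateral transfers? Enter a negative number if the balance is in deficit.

-56.5

Current account = goods balance + services balance + net primary income + net secondary income
Sum of the known components = -284.1
Net unilateral transfers = CA - (known components) = -340.6 - (-284.1) = -56.5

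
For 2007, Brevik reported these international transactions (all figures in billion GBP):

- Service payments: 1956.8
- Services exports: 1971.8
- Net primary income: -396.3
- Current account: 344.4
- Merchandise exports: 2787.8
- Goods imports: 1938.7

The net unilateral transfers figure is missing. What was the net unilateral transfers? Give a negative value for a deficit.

-123.4

Current account = goods balance + services balance + net primary income + net secondary income
Sum of the known components = 467.8
Net unilateral transfers = CA - (known components) = 344.4 - 467.8 = -123.4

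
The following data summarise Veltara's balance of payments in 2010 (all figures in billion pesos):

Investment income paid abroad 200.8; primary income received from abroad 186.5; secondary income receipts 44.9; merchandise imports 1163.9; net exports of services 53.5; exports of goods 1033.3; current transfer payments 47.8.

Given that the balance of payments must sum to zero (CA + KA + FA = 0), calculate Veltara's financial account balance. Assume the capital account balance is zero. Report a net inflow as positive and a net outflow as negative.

Goods balance = 1033.3 - 1163.9 = -130.6
Services balance = 53.5
Trade balance (goods + services) = -130.6 + 53.5 = -77.1
Net primary income = 186.5 - 200.8 = -14.3
Net secondary income = 44.9 - 47.8 = -2.9
Current account = -77.1 + (-14.3) + (-2.9) = -94.3
Financial account = -(-94.3) = 94.3

94.3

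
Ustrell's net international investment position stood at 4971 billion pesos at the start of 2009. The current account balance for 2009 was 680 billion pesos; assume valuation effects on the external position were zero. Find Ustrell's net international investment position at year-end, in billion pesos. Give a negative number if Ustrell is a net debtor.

5651

With no valuation effects, change in NIIP = current account = 680
End-of-year NIIP = 4971 + 680 = 5651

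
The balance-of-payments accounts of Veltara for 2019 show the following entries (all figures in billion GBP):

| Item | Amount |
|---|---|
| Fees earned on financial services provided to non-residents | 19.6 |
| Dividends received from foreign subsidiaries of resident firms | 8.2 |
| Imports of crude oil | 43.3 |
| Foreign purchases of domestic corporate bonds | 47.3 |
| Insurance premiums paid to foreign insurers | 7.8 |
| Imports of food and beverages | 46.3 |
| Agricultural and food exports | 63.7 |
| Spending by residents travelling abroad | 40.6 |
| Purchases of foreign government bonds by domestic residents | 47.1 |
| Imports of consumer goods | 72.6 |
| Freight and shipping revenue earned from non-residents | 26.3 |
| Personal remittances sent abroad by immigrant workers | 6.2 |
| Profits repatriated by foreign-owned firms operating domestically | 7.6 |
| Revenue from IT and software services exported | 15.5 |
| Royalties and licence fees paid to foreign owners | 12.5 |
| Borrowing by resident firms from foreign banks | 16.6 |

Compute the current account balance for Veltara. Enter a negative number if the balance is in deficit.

-103.6

Goods: -46.3 + 63.7 - 72.6 - 43.3 = -98.5
Services: 26.3 + 15.5 - 40.6 + 19.6 - 12.5 - 7.8 = 0.5
Primary income: -7.6 + 8.2 = 0.6
Secondary income: -6.2
Current account = (-98.5) + 0.5 + 0.6 + (-6.2) = -103.6
(Excluded from the current account — financial account: foreign purchases of domestic corporate bonds 47.3, purchases of foreign government bonds by domestic residents 47.1, borrowing by resident firms from foreign banks 16.6.)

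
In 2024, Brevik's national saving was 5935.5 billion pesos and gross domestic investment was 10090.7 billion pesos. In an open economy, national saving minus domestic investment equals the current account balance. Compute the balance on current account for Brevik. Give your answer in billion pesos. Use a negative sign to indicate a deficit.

-4155.2

S - I = CA (net lending to the rest of the world).
CA = S - I = 5935.5 - 10090.7 = -4155.2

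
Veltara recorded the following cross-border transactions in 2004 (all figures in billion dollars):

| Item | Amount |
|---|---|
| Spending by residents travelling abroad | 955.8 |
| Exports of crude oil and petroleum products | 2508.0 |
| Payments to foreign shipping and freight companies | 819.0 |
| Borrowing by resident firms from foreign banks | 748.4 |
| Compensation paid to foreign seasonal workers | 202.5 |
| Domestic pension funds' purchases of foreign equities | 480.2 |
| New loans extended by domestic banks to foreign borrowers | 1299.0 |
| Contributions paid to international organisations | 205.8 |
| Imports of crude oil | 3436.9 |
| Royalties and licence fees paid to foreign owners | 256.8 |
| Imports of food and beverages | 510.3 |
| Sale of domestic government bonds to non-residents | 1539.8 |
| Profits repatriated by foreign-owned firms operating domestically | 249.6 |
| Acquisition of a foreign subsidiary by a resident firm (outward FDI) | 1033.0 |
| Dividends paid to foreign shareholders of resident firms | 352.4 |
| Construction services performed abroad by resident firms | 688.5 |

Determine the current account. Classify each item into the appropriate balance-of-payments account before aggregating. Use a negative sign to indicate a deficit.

-3792.6

Goods: 2508.0 - 510.3 - 3436.9 = -1439.2
Services: -256.8 - 819.0 - 955.8 + 688.5 = -1343.1
Primary income: -202.5 - 249.6 - 352.4 = -804.5
Secondary income: -205.8
Current account = (-1439.2) + (-1343.1) + (-804.5) + (-205.8) = -3792.6
(Excluded from the current account — financial account: borrowing by resident firms from foreign banks 748.4, domestic pension funds' purchases of foreign equities 480.2, new loans extended by domestic banks to foreign borrowers 1299.0, sale of domestic government bonds to non-residents 1539.8, acquisition of a foreign subsidiary by a resident firm (outward FDI) 1033.0.)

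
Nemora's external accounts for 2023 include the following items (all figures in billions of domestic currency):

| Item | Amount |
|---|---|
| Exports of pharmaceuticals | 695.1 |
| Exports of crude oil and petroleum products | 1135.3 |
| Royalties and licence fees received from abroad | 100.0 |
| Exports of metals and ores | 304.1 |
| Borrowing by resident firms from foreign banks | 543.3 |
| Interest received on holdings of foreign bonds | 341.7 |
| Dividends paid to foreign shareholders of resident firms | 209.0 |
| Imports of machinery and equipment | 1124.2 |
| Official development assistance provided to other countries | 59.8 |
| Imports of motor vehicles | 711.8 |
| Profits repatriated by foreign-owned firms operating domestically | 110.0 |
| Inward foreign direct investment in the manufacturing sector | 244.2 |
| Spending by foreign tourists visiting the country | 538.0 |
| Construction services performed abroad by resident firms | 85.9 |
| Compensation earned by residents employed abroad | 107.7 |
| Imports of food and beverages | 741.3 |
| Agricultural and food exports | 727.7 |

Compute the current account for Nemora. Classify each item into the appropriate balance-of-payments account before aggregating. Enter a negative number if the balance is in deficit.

1079.4

Goods: -741.3 + 304.1 + 1135.3 + 695.1 - 711.8 + 727.7 - 1124.2 = 284.9
Services: 538.0 + 85.9 + 100.0 = 723.9
Primary income: 107.7 + 341.7 - 110.0 - 209.0 = 130.4
Secondary income: -59.8
Current account = 284.9 + 723.9 + 130.4 + (-59.8) = 1079.4
(Excluded from the current account — financial account: borrowing by resident firms from foreign banks 543.3, inward foreign direct investment in the manufacturing sector 244.2.)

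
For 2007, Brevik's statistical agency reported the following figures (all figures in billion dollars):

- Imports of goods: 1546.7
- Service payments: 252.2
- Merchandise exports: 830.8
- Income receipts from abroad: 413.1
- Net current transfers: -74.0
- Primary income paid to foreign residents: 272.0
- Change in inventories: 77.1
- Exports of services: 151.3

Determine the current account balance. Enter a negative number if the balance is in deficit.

-749.7

Goods balance = 830.8 - 1546.7 = -715.9
Services balance = 151.3 - 252.2 = -100.9
Trade balance (goods + services) = -715.9 + (-100.9) = -816.8
Net primary income = 413.1 - 272.0 = 141.1
Net secondary income = -74.0
Current account = -816.8 + 141.1 + (-74.0) = -749.7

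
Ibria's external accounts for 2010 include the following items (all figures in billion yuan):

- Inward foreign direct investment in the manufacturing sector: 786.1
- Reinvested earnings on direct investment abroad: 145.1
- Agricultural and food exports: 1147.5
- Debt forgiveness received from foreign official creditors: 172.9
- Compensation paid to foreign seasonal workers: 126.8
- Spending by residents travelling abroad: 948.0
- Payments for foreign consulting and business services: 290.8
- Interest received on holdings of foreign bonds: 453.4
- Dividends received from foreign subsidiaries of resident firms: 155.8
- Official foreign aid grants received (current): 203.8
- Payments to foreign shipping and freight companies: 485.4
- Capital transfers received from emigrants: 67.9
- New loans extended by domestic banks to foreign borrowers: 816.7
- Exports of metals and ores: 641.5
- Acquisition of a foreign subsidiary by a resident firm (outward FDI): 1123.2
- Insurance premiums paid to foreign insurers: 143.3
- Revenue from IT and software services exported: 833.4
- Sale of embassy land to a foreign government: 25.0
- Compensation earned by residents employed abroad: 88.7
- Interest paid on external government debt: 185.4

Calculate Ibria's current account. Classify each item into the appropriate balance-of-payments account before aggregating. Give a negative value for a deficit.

1489.5

Goods: 1147.5 + 641.5 = 1789.0
Services: 833.4 - 290.8 - 485.4 - 948.0 - 143.3 = -1034.1
Primary income: 145.1 + 155.8 - 126.8 + 88.7 - 185.4 + 453.4 = 530.8
Secondary income: 203.8
Current account = 1789.0 + (-1034.1) + 530.8 + 203.8 = 1489.5
(Excluded from the current account — financial account: inward foreign direct investment in the manufacturing sector 786.1, new loans extended by domestic banks to foreign borrowers 816.7, acquisition of a foreign subsidiary by a resident firm (outward FDI) 1123.2; capital account: debt forgiveness received from foreign official creditors 172.9, capital transfers received from emigrants 67.9, sale of embassy land to a foreign government 25.0.)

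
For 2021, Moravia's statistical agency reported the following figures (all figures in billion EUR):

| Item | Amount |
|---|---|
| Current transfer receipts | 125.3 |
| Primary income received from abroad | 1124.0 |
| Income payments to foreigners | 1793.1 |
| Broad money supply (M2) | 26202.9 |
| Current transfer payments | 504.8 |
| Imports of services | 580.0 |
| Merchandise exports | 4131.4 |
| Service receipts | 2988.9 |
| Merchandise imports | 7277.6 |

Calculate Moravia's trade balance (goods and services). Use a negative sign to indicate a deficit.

-737.3

Goods balance = 4131.4 - 7277.6 = -3146.2
Services balance = 2988.9 - 580.0 = 2408.9
Trade balance (goods + services) = -3146.2 + 2408.9 = -737.3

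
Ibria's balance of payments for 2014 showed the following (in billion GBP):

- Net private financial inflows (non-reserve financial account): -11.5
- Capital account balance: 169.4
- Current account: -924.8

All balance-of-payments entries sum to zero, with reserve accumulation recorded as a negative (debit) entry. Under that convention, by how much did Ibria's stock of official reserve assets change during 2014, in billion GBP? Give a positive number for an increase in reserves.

Official reserve transactions balance = -((-924.8) + 169.4 + (-11.5)) = 766.9
An accumulation of reserves is recorded as a debit (negative entry), so the change in the stock of reserves is the negative of that balance.
Change in official reserves = -(766.9) = -766.9

-766.9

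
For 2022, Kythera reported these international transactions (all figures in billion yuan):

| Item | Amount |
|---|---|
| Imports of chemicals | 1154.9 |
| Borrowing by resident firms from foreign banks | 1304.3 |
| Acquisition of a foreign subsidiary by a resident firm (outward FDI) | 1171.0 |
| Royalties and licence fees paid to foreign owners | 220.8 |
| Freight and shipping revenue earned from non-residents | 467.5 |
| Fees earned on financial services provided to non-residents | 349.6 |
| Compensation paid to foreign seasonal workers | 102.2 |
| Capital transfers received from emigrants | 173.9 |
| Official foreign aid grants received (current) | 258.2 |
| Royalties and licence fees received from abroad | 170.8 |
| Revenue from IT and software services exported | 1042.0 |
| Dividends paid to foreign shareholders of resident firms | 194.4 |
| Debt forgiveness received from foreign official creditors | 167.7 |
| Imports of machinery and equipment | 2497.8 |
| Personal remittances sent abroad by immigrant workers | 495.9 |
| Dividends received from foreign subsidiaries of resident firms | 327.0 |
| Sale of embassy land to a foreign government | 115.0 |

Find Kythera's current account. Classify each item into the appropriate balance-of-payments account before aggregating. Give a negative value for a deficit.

-2050.9

Goods: -2497.8 - 1154.9 = -3652.7
Services: 467.5 + 170.8 - 220.8 + 349.6 + 1042.0 = 1809.1
Primary income: -102.2 - 194.4 + 327.0 = 30.4
Secondary income: -495.9 + 258.2 = -237.7
Current account = (-3652.7) + 1809.1 + 30.4 + (-237.7) = -2050.9
(Excluded from the current account — financial account: borrowing by resident firms from foreign banks 1304.3, acquisition of a foreign subsidiary by a resident firm (outward FDI) 1171.0; capital account: capital transfers received from emigrants 173.9, debt forgiveness received from foreign official creditors 167.7, sale of embassy land to a foreign government 115.0.)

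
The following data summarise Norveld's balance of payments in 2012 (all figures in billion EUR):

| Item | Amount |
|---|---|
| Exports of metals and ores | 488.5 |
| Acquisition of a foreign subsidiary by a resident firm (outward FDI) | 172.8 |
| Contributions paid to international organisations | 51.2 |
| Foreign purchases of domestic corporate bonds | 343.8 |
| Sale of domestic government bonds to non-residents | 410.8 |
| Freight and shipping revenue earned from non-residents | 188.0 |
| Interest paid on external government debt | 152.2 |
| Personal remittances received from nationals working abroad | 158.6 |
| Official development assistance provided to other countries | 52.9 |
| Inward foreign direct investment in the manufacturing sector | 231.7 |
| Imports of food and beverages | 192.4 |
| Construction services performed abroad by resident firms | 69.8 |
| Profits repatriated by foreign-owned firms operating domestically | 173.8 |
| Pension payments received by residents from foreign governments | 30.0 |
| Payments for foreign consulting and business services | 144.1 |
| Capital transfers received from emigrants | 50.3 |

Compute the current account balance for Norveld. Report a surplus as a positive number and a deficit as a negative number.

168.3

Goods: -192.4 + 488.5 = 296.1
Services: 69.8 - 144.1 + 188.0 = 113.7
Primary income: -152.2 - 173.8 = -326.0
Secondary income: 158.6 + 30.0 - 52.9 - 51.2 = 84.5
Current account = 296.1 + 113.7 + (-326.0) + 84.5 = 168.3
(Excluded from the current account — financial account: acquisition of a foreign subsidiary by a resident firm (outward FDI) 172.8, foreign purchases of domestic corporate bonds 343.8, sale of domestic government bonds to non-residents 410.8, inward foreign direct investment in the manufacturing sector 231.7; capital account: capital transfers received from emigrants 50.3.)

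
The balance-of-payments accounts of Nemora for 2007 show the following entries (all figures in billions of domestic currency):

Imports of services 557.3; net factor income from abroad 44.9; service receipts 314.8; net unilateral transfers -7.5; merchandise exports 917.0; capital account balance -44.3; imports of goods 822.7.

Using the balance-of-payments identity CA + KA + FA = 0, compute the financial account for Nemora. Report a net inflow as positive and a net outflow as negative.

Goods balance = 917.0 - 822.7 = 94.3
Services balance = 314.8 - 557.3 = -242.5
Trade balance (goods + services) = 94.3 + (-242.5) = -148.2
Net primary income = 44.9
Net secondary income = -7.5
Current account = -148.2 + 44.9 + (-7.5) = -110.8
Financial account = -(-110.8 + (-44.3)) = 155.1

155.1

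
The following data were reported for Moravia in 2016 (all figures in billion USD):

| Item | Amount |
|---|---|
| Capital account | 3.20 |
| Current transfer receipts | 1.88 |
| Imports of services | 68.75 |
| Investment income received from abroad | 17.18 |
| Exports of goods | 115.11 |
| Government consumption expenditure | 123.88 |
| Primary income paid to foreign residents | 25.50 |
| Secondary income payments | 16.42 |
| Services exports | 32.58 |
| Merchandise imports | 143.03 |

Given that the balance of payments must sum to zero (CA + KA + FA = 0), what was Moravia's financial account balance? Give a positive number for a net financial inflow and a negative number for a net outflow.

Goods balance = 115.11 - 143.03 = -27.92
Services balance = 32.58 - 68.75 = -36.17
Trade balance (goods + services) = -27.92 + (-36.17) = -64.09
Net primary income = 17.18 - 25.50 = -8.32
Net secondary income = 1.88 - 16.42 = -14.54
Current account = -64.09 + (-8.32) + (-14.54) = -86.95
Financial account = -(-86.95 + 3.20) = 83.75

83.75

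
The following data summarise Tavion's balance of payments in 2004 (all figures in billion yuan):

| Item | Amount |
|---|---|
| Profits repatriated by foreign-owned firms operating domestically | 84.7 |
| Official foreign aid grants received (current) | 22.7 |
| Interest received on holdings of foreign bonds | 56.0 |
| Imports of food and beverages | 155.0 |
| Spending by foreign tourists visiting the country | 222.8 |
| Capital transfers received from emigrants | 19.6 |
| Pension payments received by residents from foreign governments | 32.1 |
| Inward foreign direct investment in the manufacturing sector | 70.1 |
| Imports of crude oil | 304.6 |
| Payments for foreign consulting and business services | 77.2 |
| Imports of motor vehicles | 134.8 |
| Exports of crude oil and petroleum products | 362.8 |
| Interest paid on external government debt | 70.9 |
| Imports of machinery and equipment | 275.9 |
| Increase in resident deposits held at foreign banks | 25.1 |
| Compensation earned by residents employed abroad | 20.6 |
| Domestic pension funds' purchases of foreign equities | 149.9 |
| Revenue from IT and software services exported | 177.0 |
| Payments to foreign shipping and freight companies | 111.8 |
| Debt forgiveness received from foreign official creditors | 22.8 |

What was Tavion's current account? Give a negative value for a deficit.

-320.9

Goods: -134.8 - 304.6 - 155.0 + 362.8 - 275.9 = -507.5
Services: 177.0 - 77.2 + 222.8 - 111.8 = 210.8
Primary income: -84.7 - 70.9 + 56.0 + 20.6 = -79.0
Secondary income: 22.7 + 32.1 = 54.8
Current account = (-507.5) + 210.8 + (-79.0) + 54.8 = -320.9
(Excluded from the current account — capital account: capital transfers received from emigrants 19.6, debt forgiveness received from foreign official creditors 22.8; financial account: inward foreign direct investment in the manufacturing sector 70.1, increase in resident deposits held at foreign banks 25.1, domestic pension funds' purchases of foreign equities 149.9.)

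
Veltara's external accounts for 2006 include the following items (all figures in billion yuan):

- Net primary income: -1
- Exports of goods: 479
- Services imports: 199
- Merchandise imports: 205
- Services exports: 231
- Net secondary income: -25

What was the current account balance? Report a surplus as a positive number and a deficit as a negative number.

280

Goods balance = 479 - 205 = 274
Services balance = 231 - 199 = 32
Trade balance (goods + services) = 274 + 32 = 306
Net primary income = -1
Net secondary income = -25
Current account = 306 + (-1) + (-25) = 280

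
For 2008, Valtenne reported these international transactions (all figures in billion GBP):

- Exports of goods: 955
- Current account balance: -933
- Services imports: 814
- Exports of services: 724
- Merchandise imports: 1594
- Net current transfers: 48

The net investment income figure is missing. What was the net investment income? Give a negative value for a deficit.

Current account = goods balance + services balance + net primary income + net secondary income
Sum of the known components = -681
Net investment income = CA - (known components) = -933 - (-681) = -252

-252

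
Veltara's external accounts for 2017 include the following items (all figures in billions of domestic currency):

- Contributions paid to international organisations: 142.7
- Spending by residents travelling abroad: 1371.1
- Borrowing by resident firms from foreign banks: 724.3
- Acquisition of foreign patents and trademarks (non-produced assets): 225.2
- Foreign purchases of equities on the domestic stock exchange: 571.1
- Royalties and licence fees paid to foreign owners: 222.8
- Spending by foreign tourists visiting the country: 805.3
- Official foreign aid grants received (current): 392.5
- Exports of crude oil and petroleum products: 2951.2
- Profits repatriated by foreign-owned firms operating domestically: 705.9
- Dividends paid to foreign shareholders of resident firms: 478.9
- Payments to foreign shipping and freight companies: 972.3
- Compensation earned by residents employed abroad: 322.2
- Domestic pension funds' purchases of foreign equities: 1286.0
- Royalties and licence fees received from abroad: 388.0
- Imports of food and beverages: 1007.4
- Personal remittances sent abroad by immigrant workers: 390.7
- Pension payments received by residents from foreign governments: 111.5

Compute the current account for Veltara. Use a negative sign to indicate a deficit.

Goods: -1007.4 + 2951.2 = 1943.8
Services: 388.0 + 805.3 - 1371.1 - 222.8 - 972.3 = -1372.9
Primary income: -705.9 - 478.9 + 322.2 = -862.6
Secondary income: -142.7 - 390.7 + 111.5 + 392.5 = -29.4
Current account = 1943.8 + (-1372.9) + (-862.6) + (-29.4) = -321.1
(Excluded from the current account — financial account: borrowing by resident firms from foreign banks 724.3, foreign purchases of equities on the domestic stock exchange 571.1, domestic pension funds' purchases of foreign equities 1286.0; capital account: acquisition of foreign patents and trademarks (non-produced assets) 225.2.)

-321.1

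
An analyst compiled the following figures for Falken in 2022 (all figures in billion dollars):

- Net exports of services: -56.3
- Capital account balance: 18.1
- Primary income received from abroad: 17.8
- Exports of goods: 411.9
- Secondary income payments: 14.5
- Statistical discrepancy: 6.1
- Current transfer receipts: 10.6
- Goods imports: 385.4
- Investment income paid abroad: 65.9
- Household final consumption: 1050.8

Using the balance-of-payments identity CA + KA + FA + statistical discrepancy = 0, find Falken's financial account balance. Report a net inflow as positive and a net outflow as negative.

Goods balance = 411.9 - 385.4 = 26.5
Services balance = -56.3
Trade balance (goods + services) = 26.5 + (-56.3) = -29.8
Net primary income = 17.8 - 65.9 = -48.1
Net secondary income = 10.6 - 14.5 = -3.9
Current account = -29.8 + (-48.1) + (-3.9) = -81.8
Financial account = -(-81.8 + 18.1 + 6.1) = 57.6

57.6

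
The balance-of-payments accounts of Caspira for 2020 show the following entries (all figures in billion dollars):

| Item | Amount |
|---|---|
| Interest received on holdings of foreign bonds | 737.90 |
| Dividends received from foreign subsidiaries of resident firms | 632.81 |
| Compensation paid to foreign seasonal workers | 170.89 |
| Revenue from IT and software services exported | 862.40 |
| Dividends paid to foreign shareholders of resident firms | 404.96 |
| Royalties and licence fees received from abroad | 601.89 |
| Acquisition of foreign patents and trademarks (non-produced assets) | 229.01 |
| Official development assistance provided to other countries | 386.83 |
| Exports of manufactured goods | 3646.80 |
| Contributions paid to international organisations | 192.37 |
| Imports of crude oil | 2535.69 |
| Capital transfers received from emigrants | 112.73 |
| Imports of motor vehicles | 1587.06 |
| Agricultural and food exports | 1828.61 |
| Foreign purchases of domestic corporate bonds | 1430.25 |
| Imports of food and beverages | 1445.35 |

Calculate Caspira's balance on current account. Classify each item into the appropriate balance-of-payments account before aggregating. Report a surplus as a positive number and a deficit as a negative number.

1587.26

Goods: -1445.35 - 1587.06 + 3646.80 + 1828.61 - 2535.69 = -92.69
Services: 862.40 + 601.89 = 1464.29
Primary income: 737.90 - 404.96 - 170.89 + 632.81 = 794.86
Secondary income: -192.37 - 386.83 = -579.20
Current account = (-92.69) + 1464.29 + 794.86 + (-579.20) = 1587.26
(Excluded from the current account — capital account: acquisition of foreign patents and trademarks (non-produced assets) 229.01, capital transfers received from emigrants 112.73; financial account: foreign purchases of domestic corporate bonds 1430.25.)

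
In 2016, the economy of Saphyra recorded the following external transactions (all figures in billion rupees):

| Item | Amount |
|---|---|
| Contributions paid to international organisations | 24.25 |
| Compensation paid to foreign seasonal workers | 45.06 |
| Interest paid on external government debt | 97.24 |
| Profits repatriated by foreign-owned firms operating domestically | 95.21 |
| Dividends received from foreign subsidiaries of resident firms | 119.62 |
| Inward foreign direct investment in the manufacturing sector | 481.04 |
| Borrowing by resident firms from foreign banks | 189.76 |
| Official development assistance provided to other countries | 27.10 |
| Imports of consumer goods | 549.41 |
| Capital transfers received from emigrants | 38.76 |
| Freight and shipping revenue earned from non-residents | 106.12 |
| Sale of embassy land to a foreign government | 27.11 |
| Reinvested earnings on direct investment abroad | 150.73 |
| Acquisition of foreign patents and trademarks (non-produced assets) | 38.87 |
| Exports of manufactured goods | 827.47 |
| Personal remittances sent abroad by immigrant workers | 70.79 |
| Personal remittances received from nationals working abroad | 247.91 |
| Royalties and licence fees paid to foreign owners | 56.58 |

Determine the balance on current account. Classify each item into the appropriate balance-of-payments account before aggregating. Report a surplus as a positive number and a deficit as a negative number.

486.21

Goods: 827.47 - 549.41 = 278.06
Services: 106.12 - 56.58 = 49.54
Primary income: -97.24 - 45.06 + 150.73 + 119.62 - 95.21 = 32.84
Secondary income: -27.10 + 247.91 - 24.25 - 70.79 = 125.77
Current account = 278.06 + 49.54 + 32.84 + 125.77 = 486.21
(Excluded from the current account — financial account: inward foreign direct investment in the manufacturing sector 481.04, borrowing by resident firms from foreign banks 189.76; capital account: capital transfers received from emigrants 38.76, sale of embassy land to a foreign government 27.11, acquisition of foreign patents and trademarks (non-produced assets) 38.87.)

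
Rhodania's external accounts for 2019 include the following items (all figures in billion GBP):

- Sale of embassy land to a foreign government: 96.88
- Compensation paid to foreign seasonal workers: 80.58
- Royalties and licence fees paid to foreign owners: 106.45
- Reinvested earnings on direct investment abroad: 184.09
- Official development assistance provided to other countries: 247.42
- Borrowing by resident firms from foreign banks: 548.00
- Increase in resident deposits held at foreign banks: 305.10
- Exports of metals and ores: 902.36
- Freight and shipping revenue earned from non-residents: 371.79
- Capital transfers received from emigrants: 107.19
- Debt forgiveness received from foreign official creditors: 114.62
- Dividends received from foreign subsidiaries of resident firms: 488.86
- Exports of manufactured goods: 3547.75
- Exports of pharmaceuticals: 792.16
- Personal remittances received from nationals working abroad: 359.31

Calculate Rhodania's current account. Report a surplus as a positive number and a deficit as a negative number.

6211.87

Goods: 792.16 + 902.36 + 3547.75 = 5242.27
Services: -106.45 + 371.79 = 265.34
Primary income: -80.58 + 488.86 + 184.09 = 592.37
Secondary income: 359.31 - 247.42 = 111.89
Current account = 5242.27 + 265.34 + 592.37 + 111.89 = 6211.87
(Excluded from the current account — capital account: sale of embassy land to a foreign government 96.88, capital transfers received from emigrants 107.19, debt forgiveness received from foreign official creditors 114.62; financial account: borrowing by resident firms from foreign banks 548.00, increase in resident deposits held at foreign banks 305.10.)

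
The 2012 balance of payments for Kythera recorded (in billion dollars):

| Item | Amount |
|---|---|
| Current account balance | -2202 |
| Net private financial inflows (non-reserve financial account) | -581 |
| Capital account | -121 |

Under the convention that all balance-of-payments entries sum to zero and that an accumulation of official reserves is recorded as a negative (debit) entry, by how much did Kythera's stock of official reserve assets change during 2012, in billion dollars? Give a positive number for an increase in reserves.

-2904

Official reserve transactions balance = -((-2202) + (-121) + (-581)) = 2904
An accumulation of reserves is recorded as a debit (negative entry), so the change in the stock of reserves is the negative of that balance.
Change in official reserves = -(2904) = -2904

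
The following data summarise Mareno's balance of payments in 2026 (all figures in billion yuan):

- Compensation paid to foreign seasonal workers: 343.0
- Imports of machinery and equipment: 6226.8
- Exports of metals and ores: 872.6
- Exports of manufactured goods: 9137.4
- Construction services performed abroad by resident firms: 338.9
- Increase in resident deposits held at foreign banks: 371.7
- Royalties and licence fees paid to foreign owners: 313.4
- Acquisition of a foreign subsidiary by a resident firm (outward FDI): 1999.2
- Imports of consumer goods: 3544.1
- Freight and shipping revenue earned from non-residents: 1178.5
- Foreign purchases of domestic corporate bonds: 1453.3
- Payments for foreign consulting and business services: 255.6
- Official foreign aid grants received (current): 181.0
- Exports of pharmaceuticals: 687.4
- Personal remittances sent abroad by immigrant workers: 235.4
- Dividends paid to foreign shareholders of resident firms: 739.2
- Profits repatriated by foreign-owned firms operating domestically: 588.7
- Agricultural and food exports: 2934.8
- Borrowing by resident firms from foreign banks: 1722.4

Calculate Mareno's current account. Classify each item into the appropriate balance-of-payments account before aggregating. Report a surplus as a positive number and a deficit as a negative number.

3084.4

Goods: 687.4 + 2934.8 + 872.6 - 6226.8 - 3544.1 + 9137.4 = 3861.3
Services: -255.6 + 338.9 - 313.4 + 1178.5 = 948.4
Primary income: -588.7 - 739.2 - 343.0 = -1670.9
Secondary income: 181.0 - 235.4 = -54.4
Current account = 3861.3 + 948.4 + (-1670.9) + (-54.4) = 3084.4
(Excluded from the current account — financial account: increase in resident deposits held at foreign banks 371.7, acquisition of a foreign subsidiary by a resident firm (outward FDI) 1999.2, foreign purchases of domestic corporate bonds 1453.3, borrowing by resident firms from foreign banks 1722.4.)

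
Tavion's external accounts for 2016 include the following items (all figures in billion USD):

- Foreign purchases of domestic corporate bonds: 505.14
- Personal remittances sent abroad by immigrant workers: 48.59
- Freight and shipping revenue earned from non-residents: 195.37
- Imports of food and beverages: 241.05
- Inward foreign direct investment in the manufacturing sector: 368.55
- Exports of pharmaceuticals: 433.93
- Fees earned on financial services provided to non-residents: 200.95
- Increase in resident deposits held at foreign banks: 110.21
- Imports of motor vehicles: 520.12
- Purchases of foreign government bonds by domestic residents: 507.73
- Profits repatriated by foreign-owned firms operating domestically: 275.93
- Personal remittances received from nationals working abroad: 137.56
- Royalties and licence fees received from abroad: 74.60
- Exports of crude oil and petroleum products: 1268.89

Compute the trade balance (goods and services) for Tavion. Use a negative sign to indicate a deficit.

1412.57

Goods: 433.93 - 520.12 - 241.05 + 1268.89 = 941.65
Services: 195.37 + 200.95 + 74.60 = 470.92
Trade balance = 941.65 + 470.92 = 1412.57
(Excluded from the trade balance — financial account: foreign purchases of domestic corporate bonds 505.14, inward foreign direct investment in the manufacturing sector 368.55, increase in resident deposits held at foreign banks 110.21, purchases of foreign government bonds by domestic residents 507.73; secondary income: personal remittances sent abroad by immigrant workers 48.59, personal remittances received from nationals working abroad 137.56; primary income: profits repatriated by foreign-owned firms operating domestically 275.93.)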